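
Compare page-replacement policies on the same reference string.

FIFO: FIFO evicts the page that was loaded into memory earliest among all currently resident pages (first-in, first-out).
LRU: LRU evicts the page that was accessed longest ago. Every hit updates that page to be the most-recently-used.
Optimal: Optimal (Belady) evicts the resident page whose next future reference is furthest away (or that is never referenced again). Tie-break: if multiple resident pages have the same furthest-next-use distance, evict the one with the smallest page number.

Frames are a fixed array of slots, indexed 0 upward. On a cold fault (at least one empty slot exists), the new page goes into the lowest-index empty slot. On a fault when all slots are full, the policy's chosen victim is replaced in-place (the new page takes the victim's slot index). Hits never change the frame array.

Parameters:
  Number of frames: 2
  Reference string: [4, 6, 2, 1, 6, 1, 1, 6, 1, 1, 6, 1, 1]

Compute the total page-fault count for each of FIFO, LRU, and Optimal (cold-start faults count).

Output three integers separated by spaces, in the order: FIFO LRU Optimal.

Answer: 5 5 4

Derivation:
--- FIFO ---
  step 0: ref 4 -> FAULT, frames=[4,-] (faults so far: 1)
  step 1: ref 6 -> FAULT, frames=[4,6] (faults so far: 2)
  step 2: ref 2 -> FAULT, evict 4, frames=[2,6] (faults so far: 3)
  step 3: ref 1 -> FAULT, evict 6, frames=[2,1] (faults so far: 4)
  step 4: ref 6 -> FAULT, evict 2, frames=[6,1] (faults so far: 5)
  step 5: ref 1 -> HIT, frames=[6,1] (faults so far: 5)
  step 6: ref 1 -> HIT, frames=[6,1] (faults so far: 5)
  step 7: ref 6 -> HIT, frames=[6,1] (faults so far: 5)
  step 8: ref 1 -> HIT, frames=[6,1] (faults so far: 5)
  step 9: ref 1 -> HIT, frames=[6,1] (faults so far: 5)
  step 10: ref 6 -> HIT, frames=[6,1] (faults so far: 5)
  step 11: ref 1 -> HIT, frames=[6,1] (faults so far: 5)
  step 12: ref 1 -> HIT, frames=[6,1] (faults so far: 5)
  FIFO total faults: 5
--- LRU ---
  step 0: ref 4 -> FAULT, frames=[4,-] (faults so far: 1)
  step 1: ref 6 -> FAULT, frames=[4,6] (faults so far: 2)
  step 2: ref 2 -> FAULT, evict 4, frames=[2,6] (faults so far: 3)
  step 3: ref 1 -> FAULT, evict 6, frames=[2,1] (faults so far: 4)
  step 4: ref 6 -> FAULT, evict 2, frames=[6,1] (faults so far: 5)
  step 5: ref 1 -> HIT, frames=[6,1] (faults so far: 5)
  step 6: ref 1 -> HIT, frames=[6,1] (faults so far: 5)
  step 7: ref 6 -> HIT, frames=[6,1] (faults so far: 5)
  step 8: ref 1 -> HIT, frames=[6,1] (faults so far: 5)
  step 9: ref 1 -> HIT, frames=[6,1] (faults so far: 5)
  step 10: ref 6 -> HIT, frames=[6,1] (faults so far: 5)
  step 11: ref 1 -> HIT, frames=[6,1] (faults so far: 5)
  step 12: ref 1 -> HIT, frames=[6,1] (faults so far: 5)
  LRU total faults: 5
--- Optimal ---
  step 0: ref 4 -> FAULT, frames=[4,-] (faults so far: 1)
  step 1: ref 6 -> FAULT, frames=[4,6] (faults so far: 2)
  step 2: ref 2 -> FAULT, evict 4, frames=[2,6] (faults so far: 3)
  step 3: ref 1 -> FAULT, evict 2, frames=[1,6] (faults so far: 4)
  step 4: ref 6 -> HIT, frames=[1,6] (faults so far: 4)
  step 5: ref 1 -> HIT, frames=[1,6] (faults so far: 4)
  step 6: ref 1 -> HIT, frames=[1,6] (faults so far: 4)
  step 7: ref 6 -> HIT, frames=[1,6] (faults so far: 4)
  step 8: ref 1 -> HIT, frames=[1,6] (faults so far: 4)
  step 9: ref 1 -> HIT, frames=[1,6] (faults so far: 4)
  step 10: ref 6 -> HIT, frames=[1,6] (faults so far: 4)
  step 11: ref 1 -> HIT, frames=[1,6] (faults so far: 4)
  step 12: ref 1 -> HIT, frames=[1,6] (faults so far: 4)
  Optimal total faults: 4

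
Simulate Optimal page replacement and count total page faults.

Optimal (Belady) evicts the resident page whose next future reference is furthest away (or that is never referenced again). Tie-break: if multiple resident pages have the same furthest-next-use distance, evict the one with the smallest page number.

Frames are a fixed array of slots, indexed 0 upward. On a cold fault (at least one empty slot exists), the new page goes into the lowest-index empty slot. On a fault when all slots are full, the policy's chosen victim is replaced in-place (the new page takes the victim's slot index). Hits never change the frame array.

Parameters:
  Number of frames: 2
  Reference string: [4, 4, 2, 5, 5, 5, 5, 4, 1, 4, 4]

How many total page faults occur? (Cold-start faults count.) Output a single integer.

Step 0: ref 4 → FAULT, frames=[4,-]
Step 1: ref 4 → HIT, frames=[4,-]
Step 2: ref 2 → FAULT, frames=[4,2]
Step 3: ref 5 → FAULT (evict 2), frames=[4,5]
Step 4: ref 5 → HIT, frames=[4,5]
Step 5: ref 5 → HIT, frames=[4,5]
Step 6: ref 5 → HIT, frames=[4,5]
Step 7: ref 4 → HIT, frames=[4,5]
Step 8: ref 1 → FAULT (evict 5), frames=[4,1]
Step 9: ref 4 → HIT, frames=[4,1]
Step 10: ref 4 → HIT, frames=[4,1]
Total faults: 4

Answer: 4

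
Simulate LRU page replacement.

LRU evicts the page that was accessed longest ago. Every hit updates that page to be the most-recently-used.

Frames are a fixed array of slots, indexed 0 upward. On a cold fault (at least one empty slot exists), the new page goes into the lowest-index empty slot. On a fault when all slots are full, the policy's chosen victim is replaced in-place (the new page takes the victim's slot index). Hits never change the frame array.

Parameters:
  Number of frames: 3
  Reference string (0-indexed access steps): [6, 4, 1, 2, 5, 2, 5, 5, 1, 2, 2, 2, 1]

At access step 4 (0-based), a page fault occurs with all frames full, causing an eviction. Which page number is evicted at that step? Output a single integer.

Step 0: ref 6 -> FAULT, frames=[6,-,-]
Step 1: ref 4 -> FAULT, frames=[6,4,-]
Step 2: ref 1 -> FAULT, frames=[6,4,1]
Step 3: ref 2 -> FAULT, evict 6, frames=[2,4,1]
Step 4: ref 5 -> FAULT, evict 4, frames=[2,5,1]
At step 4: evicted page 4

Answer: 4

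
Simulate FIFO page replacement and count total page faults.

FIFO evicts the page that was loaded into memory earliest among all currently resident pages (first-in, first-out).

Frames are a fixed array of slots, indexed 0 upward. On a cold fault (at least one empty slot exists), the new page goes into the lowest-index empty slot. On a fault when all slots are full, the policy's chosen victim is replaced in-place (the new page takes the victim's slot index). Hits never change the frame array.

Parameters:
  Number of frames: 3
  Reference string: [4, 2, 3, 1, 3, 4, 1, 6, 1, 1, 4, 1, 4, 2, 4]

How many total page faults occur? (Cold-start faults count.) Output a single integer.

Step 0: ref 4 → FAULT, frames=[4,-,-]
Step 1: ref 2 → FAULT, frames=[4,2,-]
Step 2: ref 3 → FAULT, frames=[4,2,3]
Step 3: ref 1 → FAULT (evict 4), frames=[1,2,3]
Step 4: ref 3 → HIT, frames=[1,2,3]
Step 5: ref 4 → FAULT (evict 2), frames=[1,4,3]
Step 6: ref 1 → HIT, frames=[1,4,3]
Step 7: ref 6 → FAULT (evict 3), frames=[1,4,6]
Step 8: ref 1 → HIT, frames=[1,4,6]
Step 9: ref 1 → HIT, frames=[1,4,6]
Step 10: ref 4 → HIT, frames=[1,4,6]
Step 11: ref 1 → HIT, frames=[1,4,6]
Step 12: ref 4 → HIT, frames=[1,4,6]
Step 13: ref 2 → FAULT (evict 1), frames=[2,4,6]
Step 14: ref 4 → HIT, frames=[2,4,6]
Total faults: 7

Answer: 7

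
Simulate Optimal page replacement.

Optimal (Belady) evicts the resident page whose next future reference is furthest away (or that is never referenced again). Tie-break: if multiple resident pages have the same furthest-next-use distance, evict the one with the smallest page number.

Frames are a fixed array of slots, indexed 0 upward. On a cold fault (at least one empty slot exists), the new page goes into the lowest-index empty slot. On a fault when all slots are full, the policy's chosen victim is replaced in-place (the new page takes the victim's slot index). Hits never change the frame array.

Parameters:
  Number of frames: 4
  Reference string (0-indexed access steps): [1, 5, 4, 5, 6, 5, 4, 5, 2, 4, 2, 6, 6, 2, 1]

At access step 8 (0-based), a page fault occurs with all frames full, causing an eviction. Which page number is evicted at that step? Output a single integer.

Answer: 5

Derivation:
Step 0: ref 1 -> FAULT, frames=[1,-,-,-]
Step 1: ref 5 -> FAULT, frames=[1,5,-,-]
Step 2: ref 4 -> FAULT, frames=[1,5,4,-]
Step 3: ref 5 -> HIT, frames=[1,5,4,-]
Step 4: ref 6 -> FAULT, frames=[1,5,4,6]
Step 5: ref 5 -> HIT, frames=[1,5,4,6]
Step 6: ref 4 -> HIT, frames=[1,5,4,6]
Step 7: ref 5 -> HIT, frames=[1,5,4,6]
Step 8: ref 2 -> FAULT, evict 5, frames=[1,2,4,6]
At step 8: evicted page 5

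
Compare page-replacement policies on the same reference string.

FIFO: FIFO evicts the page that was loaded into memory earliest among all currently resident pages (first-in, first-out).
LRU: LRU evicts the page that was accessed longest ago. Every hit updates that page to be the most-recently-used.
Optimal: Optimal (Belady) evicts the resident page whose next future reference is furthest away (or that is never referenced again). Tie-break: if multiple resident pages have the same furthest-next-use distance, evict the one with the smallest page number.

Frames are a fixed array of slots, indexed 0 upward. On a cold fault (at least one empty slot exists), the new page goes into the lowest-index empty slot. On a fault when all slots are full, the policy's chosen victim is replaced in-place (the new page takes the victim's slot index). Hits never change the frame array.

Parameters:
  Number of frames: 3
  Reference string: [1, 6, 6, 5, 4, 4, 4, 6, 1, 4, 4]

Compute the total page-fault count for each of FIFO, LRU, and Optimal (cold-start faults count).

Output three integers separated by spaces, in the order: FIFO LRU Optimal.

Answer: 5 5 4

Derivation:
--- FIFO ---
  step 0: ref 1 -> FAULT, frames=[1,-,-] (faults so far: 1)
  step 1: ref 6 -> FAULT, frames=[1,6,-] (faults so far: 2)
  step 2: ref 6 -> HIT, frames=[1,6,-] (faults so far: 2)
  step 3: ref 5 -> FAULT, frames=[1,6,5] (faults so far: 3)
  step 4: ref 4 -> FAULT, evict 1, frames=[4,6,5] (faults so far: 4)
  step 5: ref 4 -> HIT, frames=[4,6,5] (faults so far: 4)
  step 6: ref 4 -> HIT, frames=[4,6,5] (faults so far: 4)
  step 7: ref 6 -> HIT, frames=[4,6,5] (faults so far: 4)
  step 8: ref 1 -> FAULT, evict 6, frames=[4,1,5] (faults so far: 5)
  step 9: ref 4 -> HIT, frames=[4,1,5] (faults so far: 5)
  step 10: ref 4 -> HIT, frames=[4,1,5] (faults so far: 5)
  FIFO total faults: 5
--- LRU ---
  step 0: ref 1 -> FAULT, frames=[1,-,-] (faults so far: 1)
  step 1: ref 6 -> FAULT, frames=[1,6,-] (faults so far: 2)
  step 2: ref 6 -> HIT, frames=[1,6,-] (faults so far: 2)
  step 3: ref 5 -> FAULT, frames=[1,6,5] (faults so far: 3)
  step 4: ref 4 -> FAULT, evict 1, frames=[4,6,5] (faults so far: 4)
  step 5: ref 4 -> HIT, frames=[4,6,5] (faults so far: 4)
  step 6: ref 4 -> HIT, frames=[4,6,5] (faults so far: 4)
  step 7: ref 6 -> HIT, frames=[4,6,5] (faults so far: 4)
  step 8: ref 1 -> FAULT, evict 5, frames=[4,6,1] (faults so far: 5)
  step 9: ref 4 -> HIT, frames=[4,6,1] (faults so far: 5)
  step 10: ref 4 -> HIT, frames=[4,6,1] (faults so far: 5)
  LRU total faults: 5
--- Optimal ---
  step 0: ref 1 -> FAULT, frames=[1,-,-] (faults so far: 1)
  step 1: ref 6 -> FAULT, frames=[1,6,-] (faults so far: 2)
  step 2: ref 6 -> HIT, frames=[1,6,-] (faults so far: 2)
  step 3: ref 5 -> FAULT, frames=[1,6,5] (faults so far: 3)
  step 4: ref 4 -> FAULT, evict 5, frames=[1,6,4] (faults so far: 4)
  step 5: ref 4 -> HIT, frames=[1,6,4] (faults so far: 4)
  step 6: ref 4 -> HIT, frames=[1,6,4] (faults so far: 4)
  step 7: ref 6 -> HIT, frames=[1,6,4] (faults so far: 4)
  step 8: ref 1 -> HIT, frames=[1,6,4] (faults so far: 4)
  step 9: ref 4 -> HIT, frames=[1,6,4] (faults so far: 4)
  step 10: ref 4 -> HIT, frames=[1,6,4] (faults so far: 4)
  Optimal total faults: 4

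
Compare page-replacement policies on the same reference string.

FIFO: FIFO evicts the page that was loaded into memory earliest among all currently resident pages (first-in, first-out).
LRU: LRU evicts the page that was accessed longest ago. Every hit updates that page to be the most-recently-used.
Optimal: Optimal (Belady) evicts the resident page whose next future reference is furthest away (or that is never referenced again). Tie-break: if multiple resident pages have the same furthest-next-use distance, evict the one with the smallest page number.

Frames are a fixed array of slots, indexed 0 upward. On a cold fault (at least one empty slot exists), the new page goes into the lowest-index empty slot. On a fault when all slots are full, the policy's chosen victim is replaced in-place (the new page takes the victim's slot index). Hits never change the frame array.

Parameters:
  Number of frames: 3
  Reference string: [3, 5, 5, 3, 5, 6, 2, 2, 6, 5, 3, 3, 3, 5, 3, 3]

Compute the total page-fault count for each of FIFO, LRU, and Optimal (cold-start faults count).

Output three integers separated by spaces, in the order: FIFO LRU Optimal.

--- FIFO ---
  step 0: ref 3 -> FAULT, frames=[3,-,-] (faults so far: 1)
  step 1: ref 5 -> FAULT, frames=[3,5,-] (faults so far: 2)
  step 2: ref 5 -> HIT, frames=[3,5,-] (faults so far: 2)
  step 3: ref 3 -> HIT, frames=[3,5,-] (faults so far: 2)
  step 4: ref 5 -> HIT, frames=[3,5,-] (faults so far: 2)
  step 5: ref 6 -> FAULT, frames=[3,5,6] (faults so far: 3)
  step 6: ref 2 -> FAULT, evict 3, frames=[2,5,6] (faults so far: 4)
  step 7: ref 2 -> HIT, frames=[2,5,6] (faults so far: 4)
  step 8: ref 6 -> HIT, frames=[2,5,6] (faults so far: 4)
  step 9: ref 5 -> HIT, frames=[2,5,6] (faults so far: 4)
  step 10: ref 3 -> FAULT, evict 5, frames=[2,3,6] (faults so far: 5)
  step 11: ref 3 -> HIT, frames=[2,3,6] (faults so far: 5)
  step 12: ref 3 -> HIT, frames=[2,3,6] (faults so far: 5)
  step 13: ref 5 -> FAULT, evict 6, frames=[2,3,5] (faults so far: 6)
  step 14: ref 3 -> HIT, frames=[2,3,5] (faults so far: 6)
  step 15: ref 3 -> HIT, frames=[2,3,5] (faults so far: 6)
  FIFO total faults: 6
--- LRU ---
  step 0: ref 3 -> FAULT, frames=[3,-,-] (faults so far: 1)
  step 1: ref 5 -> FAULT, frames=[3,5,-] (faults so far: 2)
  step 2: ref 5 -> HIT, frames=[3,5,-] (faults so far: 2)
  step 3: ref 3 -> HIT, frames=[3,5,-] (faults so far: 2)
  step 4: ref 5 -> HIT, frames=[3,5,-] (faults so far: 2)
  step 5: ref 6 -> FAULT, frames=[3,5,6] (faults so far: 3)
  step 6: ref 2 -> FAULT, evict 3, frames=[2,5,6] (faults so far: 4)
  step 7: ref 2 -> HIT, frames=[2,5,6] (faults so far: 4)
  step 8: ref 6 -> HIT, frames=[2,5,6] (faults so far: 4)
  step 9: ref 5 -> HIT, frames=[2,5,6] (faults so far: 4)
  step 10: ref 3 -> FAULT, evict 2, frames=[3,5,6] (faults so far: 5)
  step 11: ref 3 -> HIT, frames=[3,5,6] (faults so far: 5)
  step 12: ref 3 -> HIT, frames=[3,5,6] (faults so far: 5)
  step 13: ref 5 -> HIT, frames=[3,5,6] (faults so far: 5)
  step 14: ref 3 -> HIT, frames=[3,5,6] (faults so far: 5)
  step 15: ref 3 -> HIT, frames=[3,5,6] (faults so far: 5)
  LRU total faults: 5
--- Optimal ---
  step 0: ref 3 -> FAULT, frames=[3,-,-] (faults so far: 1)
  step 1: ref 5 -> FAULT, frames=[3,5,-] (faults so far: 2)
  step 2: ref 5 -> HIT, frames=[3,5,-] (faults so far: 2)
  step 3: ref 3 -> HIT, frames=[3,5,-] (faults so far: 2)
  step 4: ref 5 -> HIT, frames=[3,5,-] (faults so far: 2)
  step 5: ref 6 -> FAULT, frames=[3,5,6] (faults so far: 3)
  step 6: ref 2 -> FAULT, evict 3, frames=[2,5,6] (faults so far: 4)
  step 7: ref 2 -> HIT, frames=[2,5,6] (faults so far: 4)
  step 8: ref 6 -> HIT, frames=[2,5,6] (faults so far: 4)
  step 9: ref 5 -> HIT, frames=[2,5,6] (faults so far: 4)
  step 10: ref 3 -> FAULT, evict 2, frames=[3,5,6] (faults so far: 5)
  step 11: ref 3 -> HIT, frames=[3,5,6] (faults so far: 5)
  step 12: ref 3 -> HIT, frames=[3,5,6] (faults so far: 5)
  step 13: ref 5 -> HIT, frames=[3,5,6] (faults so far: 5)
  step 14: ref 3 -> HIT, frames=[3,5,6] (faults so far: 5)
  step 15: ref 3 -> HIT, frames=[3,5,6] (faults so far: 5)
  Optimal total faults: 5

Answer: 6 5 5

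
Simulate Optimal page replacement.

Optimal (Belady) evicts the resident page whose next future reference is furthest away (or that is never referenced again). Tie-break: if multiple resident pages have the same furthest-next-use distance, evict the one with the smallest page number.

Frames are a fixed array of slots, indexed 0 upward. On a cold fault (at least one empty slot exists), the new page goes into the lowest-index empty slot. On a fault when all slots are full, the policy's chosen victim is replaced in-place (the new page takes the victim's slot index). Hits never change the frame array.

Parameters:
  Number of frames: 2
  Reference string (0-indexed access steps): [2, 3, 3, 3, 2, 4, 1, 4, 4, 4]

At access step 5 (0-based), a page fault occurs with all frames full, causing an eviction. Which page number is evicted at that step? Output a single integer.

Answer: 2

Derivation:
Step 0: ref 2 -> FAULT, frames=[2,-]
Step 1: ref 3 -> FAULT, frames=[2,3]
Step 2: ref 3 -> HIT, frames=[2,3]
Step 3: ref 3 -> HIT, frames=[2,3]
Step 4: ref 2 -> HIT, frames=[2,3]
Step 5: ref 4 -> FAULT, evict 2, frames=[4,3]
At step 5: evicted page 2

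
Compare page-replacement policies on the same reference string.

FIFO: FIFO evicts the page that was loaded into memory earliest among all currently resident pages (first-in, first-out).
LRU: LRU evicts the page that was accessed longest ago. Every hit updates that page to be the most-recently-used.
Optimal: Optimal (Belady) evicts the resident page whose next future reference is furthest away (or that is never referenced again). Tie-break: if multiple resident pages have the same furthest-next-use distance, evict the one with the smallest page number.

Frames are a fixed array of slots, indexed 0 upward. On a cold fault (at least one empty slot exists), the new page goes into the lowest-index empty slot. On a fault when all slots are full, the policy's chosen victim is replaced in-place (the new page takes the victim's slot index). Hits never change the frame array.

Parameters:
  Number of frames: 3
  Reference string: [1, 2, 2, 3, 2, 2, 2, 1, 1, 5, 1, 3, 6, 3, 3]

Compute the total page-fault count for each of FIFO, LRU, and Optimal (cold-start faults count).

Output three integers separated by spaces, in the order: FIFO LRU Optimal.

--- FIFO ---
  step 0: ref 1 -> FAULT, frames=[1,-,-] (faults so far: 1)
  step 1: ref 2 -> FAULT, frames=[1,2,-] (faults so far: 2)
  step 2: ref 2 -> HIT, frames=[1,2,-] (faults so far: 2)
  step 3: ref 3 -> FAULT, frames=[1,2,3] (faults so far: 3)
  step 4: ref 2 -> HIT, frames=[1,2,3] (faults so far: 3)
  step 5: ref 2 -> HIT, frames=[1,2,3] (faults so far: 3)
  step 6: ref 2 -> HIT, frames=[1,2,3] (faults so far: 3)
  step 7: ref 1 -> HIT, frames=[1,2,3] (faults so far: 3)
  step 8: ref 1 -> HIT, frames=[1,2,3] (faults so far: 3)
  step 9: ref 5 -> FAULT, evict 1, frames=[5,2,3] (faults so far: 4)
  step 10: ref 1 -> FAULT, evict 2, frames=[5,1,3] (faults so far: 5)
  step 11: ref 3 -> HIT, frames=[5,1,3] (faults so far: 5)
  step 12: ref 6 -> FAULT, evict 3, frames=[5,1,6] (faults so far: 6)
  step 13: ref 3 -> FAULT, evict 5, frames=[3,1,6] (faults so far: 7)
  step 14: ref 3 -> HIT, frames=[3,1,6] (faults so far: 7)
  FIFO total faults: 7
--- LRU ---
  step 0: ref 1 -> FAULT, frames=[1,-,-] (faults so far: 1)
  step 1: ref 2 -> FAULT, frames=[1,2,-] (faults so far: 2)
  step 2: ref 2 -> HIT, frames=[1,2,-] (faults so far: 2)
  step 3: ref 3 -> FAULT, frames=[1,2,3] (faults so far: 3)
  step 4: ref 2 -> HIT, frames=[1,2,3] (faults so far: 3)
  step 5: ref 2 -> HIT, frames=[1,2,3] (faults so far: 3)
  step 6: ref 2 -> HIT, frames=[1,2,3] (faults so far: 3)
  step 7: ref 1 -> HIT, frames=[1,2,3] (faults so far: 3)
  step 8: ref 1 -> HIT, frames=[1,2,3] (faults so far: 3)
  step 9: ref 5 -> FAULT, evict 3, frames=[1,2,5] (faults so far: 4)
  step 10: ref 1 -> HIT, frames=[1,2,5] (faults so far: 4)
  step 11: ref 3 -> FAULT, evict 2, frames=[1,3,5] (faults so far: 5)
  step 12: ref 6 -> FAULT, evict 5, frames=[1,3,6] (faults so far: 6)
  step 13: ref 3 -> HIT, frames=[1,3,6] (faults so far: 6)
  step 14: ref 3 -> HIT, frames=[1,3,6] (faults so far: 6)
  LRU total faults: 6
--- Optimal ---
  step 0: ref 1 -> FAULT, frames=[1,-,-] (faults so far: 1)
  step 1: ref 2 -> FAULT, frames=[1,2,-] (faults so far: 2)
  step 2: ref 2 -> HIT, frames=[1,2,-] (faults so far: 2)
  step 3: ref 3 -> FAULT, frames=[1,2,3] (faults so far: 3)
  step 4: ref 2 -> HIT, frames=[1,2,3] (faults so far: 3)
  step 5: ref 2 -> HIT, frames=[1,2,3] (faults so far: 3)
  step 6: ref 2 -> HIT, frames=[1,2,3] (faults so far: 3)
  step 7: ref 1 -> HIT, frames=[1,2,3] (faults so far: 3)
  step 8: ref 1 -> HIT, frames=[1,2,3] (faults so far: 3)
  step 9: ref 5 -> FAULT, evict 2, frames=[1,5,3] (faults so far: 4)
  step 10: ref 1 -> HIT, frames=[1,5,3] (faults so far: 4)
  step 11: ref 3 -> HIT, frames=[1,5,3] (faults so far: 4)
  step 12: ref 6 -> FAULT, evict 1, frames=[6,5,3] (faults so far: 5)
  step 13: ref 3 -> HIT, frames=[6,5,3] (faults so far: 5)
  step 14: ref 3 -> HIT, frames=[6,5,3] (faults so far: 5)
  Optimal total faults: 5

Answer: 7 6 5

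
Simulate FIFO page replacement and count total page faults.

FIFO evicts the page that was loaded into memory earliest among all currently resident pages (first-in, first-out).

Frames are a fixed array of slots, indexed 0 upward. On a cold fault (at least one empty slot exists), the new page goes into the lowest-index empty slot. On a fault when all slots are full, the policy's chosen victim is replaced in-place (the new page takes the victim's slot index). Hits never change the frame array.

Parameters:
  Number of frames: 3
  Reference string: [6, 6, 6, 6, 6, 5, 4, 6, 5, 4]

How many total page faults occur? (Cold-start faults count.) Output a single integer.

Answer: 3

Derivation:
Step 0: ref 6 → FAULT, frames=[6,-,-]
Step 1: ref 6 → HIT, frames=[6,-,-]
Step 2: ref 6 → HIT, frames=[6,-,-]
Step 3: ref 6 → HIT, frames=[6,-,-]
Step 4: ref 6 → HIT, frames=[6,-,-]
Step 5: ref 5 → FAULT, frames=[6,5,-]
Step 6: ref 4 → FAULT, frames=[6,5,4]
Step 7: ref 6 → HIT, frames=[6,5,4]
Step 8: ref 5 → HIT, frames=[6,5,4]
Step 9: ref 4 → HIT, frames=[6,5,4]
Total faults: 3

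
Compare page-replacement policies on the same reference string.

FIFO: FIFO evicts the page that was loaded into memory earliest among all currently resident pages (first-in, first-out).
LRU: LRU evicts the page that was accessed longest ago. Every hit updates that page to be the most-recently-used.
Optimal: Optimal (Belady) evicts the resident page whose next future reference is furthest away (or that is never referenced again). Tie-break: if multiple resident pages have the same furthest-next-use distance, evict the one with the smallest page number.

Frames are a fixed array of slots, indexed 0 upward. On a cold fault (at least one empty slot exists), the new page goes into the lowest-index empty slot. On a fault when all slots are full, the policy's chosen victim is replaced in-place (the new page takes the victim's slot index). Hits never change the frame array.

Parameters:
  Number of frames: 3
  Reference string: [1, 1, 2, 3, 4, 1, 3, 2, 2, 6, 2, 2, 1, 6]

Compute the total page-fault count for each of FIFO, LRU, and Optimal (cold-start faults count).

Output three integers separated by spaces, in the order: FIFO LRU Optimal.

--- FIFO ---
  step 0: ref 1 -> FAULT, frames=[1,-,-] (faults so far: 1)
  step 1: ref 1 -> HIT, frames=[1,-,-] (faults so far: 1)
  step 2: ref 2 -> FAULT, frames=[1,2,-] (faults so far: 2)
  step 3: ref 3 -> FAULT, frames=[1,2,3] (faults so far: 3)
  step 4: ref 4 -> FAULT, evict 1, frames=[4,2,3] (faults so far: 4)
  step 5: ref 1 -> FAULT, evict 2, frames=[4,1,3] (faults so far: 5)
  step 6: ref 3 -> HIT, frames=[4,1,3] (faults so far: 5)
  step 7: ref 2 -> FAULT, evict 3, frames=[4,1,2] (faults so far: 6)
  step 8: ref 2 -> HIT, frames=[4,1,2] (faults so far: 6)
  step 9: ref 6 -> FAULT, evict 4, frames=[6,1,2] (faults so far: 7)
  step 10: ref 2 -> HIT, frames=[6,1,2] (faults so far: 7)
  step 11: ref 2 -> HIT, frames=[6,1,2] (faults so far: 7)
  step 12: ref 1 -> HIT, frames=[6,1,2] (faults so far: 7)
  step 13: ref 6 -> HIT, frames=[6,1,2] (faults so far: 7)
  FIFO total faults: 7
--- LRU ---
  step 0: ref 1 -> FAULT, frames=[1,-,-] (faults so far: 1)
  step 1: ref 1 -> HIT, frames=[1,-,-] (faults so far: 1)
  step 2: ref 2 -> FAULT, frames=[1,2,-] (faults so far: 2)
  step 3: ref 3 -> FAULT, frames=[1,2,3] (faults so far: 3)
  step 4: ref 4 -> FAULT, evict 1, frames=[4,2,3] (faults so far: 4)
  step 5: ref 1 -> FAULT, evict 2, frames=[4,1,3] (faults so far: 5)
  step 6: ref 3 -> HIT, frames=[4,1,3] (faults so far: 5)
  step 7: ref 2 -> FAULT, evict 4, frames=[2,1,3] (faults so far: 6)
  step 8: ref 2 -> HIT, frames=[2,1,3] (faults so far: 6)
  step 9: ref 6 -> FAULT, evict 1, frames=[2,6,3] (faults so far: 7)
  step 10: ref 2 -> HIT, frames=[2,6,3] (faults so far: 7)
  step 11: ref 2 -> HIT, frames=[2,6,3] (faults so far: 7)
  step 12: ref 1 -> FAULT, evict 3, frames=[2,6,1] (faults so far: 8)
  step 13: ref 6 -> HIT, frames=[2,6,1] (faults so far: 8)
  LRU total faults: 8
--- Optimal ---
  step 0: ref 1 -> FAULT, frames=[1,-,-] (faults so far: 1)
  step 1: ref 1 -> HIT, frames=[1,-,-] (faults so far: 1)
  step 2: ref 2 -> FAULT, frames=[1,2,-] (faults so far: 2)
  step 3: ref 3 -> FAULT, frames=[1,2,3] (faults so far: 3)
  step 4: ref 4 -> FAULT, evict 2, frames=[1,4,3] (faults so far: 4)
  step 5: ref 1 -> HIT, frames=[1,4,3] (faults so far: 4)
  step 6: ref 3 -> HIT, frames=[1,4,3] (faults so far: 4)
  step 7: ref 2 -> FAULT, evict 3, frames=[1,4,2] (faults so far: 5)
  step 8: ref 2 -> HIT, frames=[1,4,2] (faults so far: 5)
  step 9: ref 6 -> FAULT, evict 4, frames=[1,6,2] (faults so far: 6)
  step 10: ref 2 -> HIT, frames=[1,6,2] (faults so far: 6)
  step 11: ref 2 -> HIT, frames=[1,6,2] (faults so far: 6)
  step 12: ref 1 -> HIT, frames=[1,6,2] (faults so far: 6)
  step 13: ref 6 -> HIT, frames=[1,6,2] (faults so far: 6)
  Optimal total faults: 6

Answer: 7 8 6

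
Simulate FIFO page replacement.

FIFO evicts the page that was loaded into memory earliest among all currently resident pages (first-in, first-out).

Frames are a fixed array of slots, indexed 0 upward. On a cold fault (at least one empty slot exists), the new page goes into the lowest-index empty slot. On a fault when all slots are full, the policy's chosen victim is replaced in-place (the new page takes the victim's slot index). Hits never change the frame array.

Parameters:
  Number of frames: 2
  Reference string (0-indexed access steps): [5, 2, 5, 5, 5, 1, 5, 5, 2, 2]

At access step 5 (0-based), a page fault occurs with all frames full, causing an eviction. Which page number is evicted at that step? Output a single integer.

Answer: 5

Derivation:
Step 0: ref 5 -> FAULT, frames=[5,-]
Step 1: ref 2 -> FAULT, frames=[5,2]
Step 2: ref 5 -> HIT, frames=[5,2]
Step 3: ref 5 -> HIT, frames=[5,2]
Step 4: ref 5 -> HIT, frames=[5,2]
Step 5: ref 1 -> FAULT, evict 5, frames=[1,2]
At step 5: evicted page 5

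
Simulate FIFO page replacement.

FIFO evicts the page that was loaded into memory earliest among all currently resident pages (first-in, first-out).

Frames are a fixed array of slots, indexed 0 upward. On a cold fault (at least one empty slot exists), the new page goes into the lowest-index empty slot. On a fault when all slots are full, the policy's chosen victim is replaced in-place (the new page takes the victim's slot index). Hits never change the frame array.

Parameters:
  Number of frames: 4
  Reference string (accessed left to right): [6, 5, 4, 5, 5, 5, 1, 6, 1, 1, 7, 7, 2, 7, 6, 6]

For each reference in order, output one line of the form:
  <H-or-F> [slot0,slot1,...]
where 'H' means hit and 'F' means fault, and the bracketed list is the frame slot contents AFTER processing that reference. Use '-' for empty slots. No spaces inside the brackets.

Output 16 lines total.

F [6,-,-,-]
F [6,5,-,-]
F [6,5,4,-]
H [6,5,4,-]
H [6,5,4,-]
H [6,5,4,-]
F [6,5,4,1]
H [6,5,4,1]
H [6,5,4,1]
H [6,5,4,1]
F [7,5,4,1]
H [7,5,4,1]
F [7,2,4,1]
H [7,2,4,1]
F [7,2,6,1]
H [7,2,6,1]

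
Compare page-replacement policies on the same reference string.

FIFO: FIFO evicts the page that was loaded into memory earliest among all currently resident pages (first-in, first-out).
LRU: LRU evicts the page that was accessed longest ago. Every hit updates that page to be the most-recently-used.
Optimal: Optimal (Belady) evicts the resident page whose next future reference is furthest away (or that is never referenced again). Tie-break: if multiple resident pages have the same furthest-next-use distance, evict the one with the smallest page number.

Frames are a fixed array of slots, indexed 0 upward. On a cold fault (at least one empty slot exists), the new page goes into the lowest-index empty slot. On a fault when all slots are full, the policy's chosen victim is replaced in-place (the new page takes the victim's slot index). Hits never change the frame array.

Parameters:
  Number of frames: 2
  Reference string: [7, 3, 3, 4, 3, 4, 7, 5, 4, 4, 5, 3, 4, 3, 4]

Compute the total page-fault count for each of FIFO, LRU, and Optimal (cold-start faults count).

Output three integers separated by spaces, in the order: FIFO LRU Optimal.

--- FIFO ---
  step 0: ref 7 -> FAULT, frames=[7,-] (faults so far: 1)
  step 1: ref 3 -> FAULT, frames=[7,3] (faults so far: 2)
  step 2: ref 3 -> HIT, frames=[7,3] (faults so far: 2)
  step 3: ref 4 -> FAULT, evict 7, frames=[4,3] (faults so far: 3)
  step 4: ref 3 -> HIT, frames=[4,3] (faults so far: 3)
  step 5: ref 4 -> HIT, frames=[4,3] (faults so far: 3)
  step 6: ref 7 -> FAULT, evict 3, frames=[4,7] (faults so far: 4)
  step 7: ref 5 -> FAULT, evict 4, frames=[5,7] (faults so far: 5)
  step 8: ref 4 -> FAULT, evict 7, frames=[5,4] (faults so far: 6)
  step 9: ref 4 -> HIT, frames=[5,4] (faults so far: 6)
  step 10: ref 5 -> HIT, frames=[5,4] (faults so far: 6)
  step 11: ref 3 -> FAULT, evict 5, frames=[3,4] (faults so far: 7)
  step 12: ref 4 -> HIT, frames=[3,4] (faults so far: 7)
  step 13: ref 3 -> HIT, frames=[3,4] (faults so far: 7)
  step 14: ref 4 -> HIT, frames=[3,4] (faults so far: 7)
  FIFO total faults: 7
--- LRU ---
  step 0: ref 7 -> FAULT, frames=[7,-] (faults so far: 1)
  step 1: ref 3 -> FAULT, frames=[7,3] (faults so far: 2)
  step 2: ref 3 -> HIT, frames=[7,3] (faults so far: 2)
  step 3: ref 4 -> FAULT, evict 7, frames=[4,3] (faults so far: 3)
  step 4: ref 3 -> HIT, frames=[4,3] (faults so far: 3)
  step 5: ref 4 -> HIT, frames=[4,3] (faults so far: 3)
  step 6: ref 7 -> FAULT, evict 3, frames=[4,7] (faults so far: 4)
  step 7: ref 5 -> FAULT, evict 4, frames=[5,7] (faults so far: 5)
  step 8: ref 4 -> FAULT, evict 7, frames=[5,4] (faults so far: 6)
  step 9: ref 4 -> HIT, frames=[5,4] (faults so far: 6)
  step 10: ref 5 -> HIT, frames=[5,4] (faults so far: 6)
  step 11: ref 3 -> FAULT, evict 4, frames=[5,3] (faults so far: 7)
  step 12: ref 4 -> FAULT, evict 5, frames=[4,3] (faults so far: 8)
  step 13: ref 3 -> HIT, frames=[4,3] (faults so far: 8)
  step 14: ref 4 -> HIT, frames=[4,3] (faults so far: 8)
  LRU total faults: 8
--- Optimal ---
  step 0: ref 7 -> FAULT, frames=[7,-] (faults so far: 1)
  step 1: ref 3 -> FAULT, frames=[7,3] (faults so far: 2)
  step 2: ref 3 -> HIT, frames=[7,3] (faults so far: 2)
  step 3: ref 4 -> FAULT, evict 7, frames=[4,3] (faults so far: 3)
  step 4: ref 3 -> HIT, frames=[4,3] (faults so far: 3)
  step 5: ref 4 -> HIT, frames=[4,3] (faults so far: 3)
  step 6: ref 7 -> FAULT, evict 3, frames=[4,7] (faults so far: 4)
  step 7: ref 5 -> FAULT, evict 7, frames=[4,5] (faults so far: 5)
  step 8: ref 4 -> HIT, frames=[4,5] (faults so far: 5)
  step 9: ref 4 -> HIT, frames=[4,5] (faults so far: 5)
  step 10: ref 5 -> HIT, frames=[4,5] (faults so far: 5)
  step 11: ref 3 -> FAULT, evict 5, frames=[4,3] (faults so far: 6)
  step 12: ref 4 -> HIT, frames=[4,3] (faults so far: 6)
  step 13: ref 3 -> HIT, frames=[4,3] (faults so far: 6)
  step 14: ref 4 -> HIT, frames=[4,3] (faults so far: 6)
  Optimal total faults: 6

Answer: 7 8 6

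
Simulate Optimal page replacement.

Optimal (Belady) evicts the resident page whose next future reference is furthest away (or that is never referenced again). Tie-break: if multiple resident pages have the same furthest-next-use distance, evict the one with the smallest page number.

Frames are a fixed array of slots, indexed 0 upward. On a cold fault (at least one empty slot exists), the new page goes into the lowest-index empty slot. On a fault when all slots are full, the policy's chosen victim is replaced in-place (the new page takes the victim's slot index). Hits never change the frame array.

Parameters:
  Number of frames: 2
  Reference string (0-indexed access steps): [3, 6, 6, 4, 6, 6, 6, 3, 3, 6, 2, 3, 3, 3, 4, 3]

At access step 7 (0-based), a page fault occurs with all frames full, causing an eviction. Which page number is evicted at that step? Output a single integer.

Step 0: ref 3 -> FAULT, frames=[3,-]
Step 1: ref 6 -> FAULT, frames=[3,6]
Step 2: ref 6 -> HIT, frames=[3,6]
Step 3: ref 4 -> FAULT, evict 3, frames=[4,6]
Step 4: ref 6 -> HIT, frames=[4,6]
Step 5: ref 6 -> HIT, frames=[4,6]
Step 6: ref 6 -> HIT, frames=[4,6]
Step 7: ref 3 -> FAULT, evict 4, frames=[3,6]
At step 7: evicted page 4

Answer: 4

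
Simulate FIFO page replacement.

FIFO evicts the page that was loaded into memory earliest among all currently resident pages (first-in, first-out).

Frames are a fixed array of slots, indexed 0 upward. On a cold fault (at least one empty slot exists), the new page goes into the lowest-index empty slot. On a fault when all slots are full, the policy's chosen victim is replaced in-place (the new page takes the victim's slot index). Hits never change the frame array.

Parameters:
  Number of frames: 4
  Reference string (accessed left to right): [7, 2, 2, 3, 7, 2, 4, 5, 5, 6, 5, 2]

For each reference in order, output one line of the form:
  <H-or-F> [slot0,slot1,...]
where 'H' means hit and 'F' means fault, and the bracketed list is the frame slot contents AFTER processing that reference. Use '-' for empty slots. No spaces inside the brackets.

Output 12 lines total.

F [7,-,-,-]
F [7,2,-,-]
H [7,2,-,-]
F [7,2,3,-]
H [7,2,3,-]
H [7,2,3,-]
F [7,2,3,4]
F [5,2,3,4]
H [5,2,3,4]
F [5,6,3,4]
H [5,6,3,4]
F [5,6,2,4]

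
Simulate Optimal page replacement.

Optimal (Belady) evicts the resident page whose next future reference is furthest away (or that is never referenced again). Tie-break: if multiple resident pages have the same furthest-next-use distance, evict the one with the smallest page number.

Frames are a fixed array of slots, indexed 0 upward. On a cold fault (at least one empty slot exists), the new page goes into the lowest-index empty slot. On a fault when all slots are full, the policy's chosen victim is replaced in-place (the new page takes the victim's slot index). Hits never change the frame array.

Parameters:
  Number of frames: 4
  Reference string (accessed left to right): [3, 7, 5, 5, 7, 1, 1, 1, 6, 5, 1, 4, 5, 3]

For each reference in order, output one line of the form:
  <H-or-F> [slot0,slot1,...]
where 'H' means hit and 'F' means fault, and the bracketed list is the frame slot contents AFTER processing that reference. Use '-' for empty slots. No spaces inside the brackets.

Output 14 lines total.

F [3,-,-,-]
F [3,7,-,-]
F [3,7,5,-]
H [3,7,5,-]
H [3,7,5,-]
F [3,7,5,1]
H [3,7,5,1]
H [3,7,5,1]
F [3,6,5,1]
H [3,6,5,1]
H [3,6,5,1]
F [3,6,5,4]
H [3,6,5,4]
H [3,6,5,4]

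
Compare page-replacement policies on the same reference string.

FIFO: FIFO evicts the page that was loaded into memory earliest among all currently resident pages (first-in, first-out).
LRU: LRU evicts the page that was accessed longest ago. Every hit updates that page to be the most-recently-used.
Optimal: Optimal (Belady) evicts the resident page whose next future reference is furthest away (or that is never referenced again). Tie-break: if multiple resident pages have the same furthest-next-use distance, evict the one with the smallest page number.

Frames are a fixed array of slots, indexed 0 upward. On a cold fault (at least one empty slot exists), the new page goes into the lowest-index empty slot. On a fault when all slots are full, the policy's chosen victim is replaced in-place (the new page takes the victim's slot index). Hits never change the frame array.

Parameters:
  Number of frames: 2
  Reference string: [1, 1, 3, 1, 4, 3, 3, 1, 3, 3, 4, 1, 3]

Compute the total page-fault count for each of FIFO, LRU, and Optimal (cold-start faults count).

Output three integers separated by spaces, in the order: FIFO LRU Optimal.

Answer: 8 8 6

Derivation:
--- FIFO ---
  step 0: ref 1 -> FAULT, frames=[1,-] (faults so far: 1)
  step 1: ref 1 -> HIT, frames=[1,-] (faults so far: 1)
  step 2: ref 3 -> FAULT, frames=[1,3] (faults so far: 2)
  step 3: ref 1 -> HIT, frames=[1,3] (faults so far: 2)
  step 4: ref 4 -> FAULT, evict 1, frames=[4,3] (faults so far: 3)
  step 5: ref 3 -> HIT, frames=[4,3] (faults so far: 3)
  step 6: ref 3 -> HIT, frames=[4,3] (faults so far: 3)
  step 7: ref 1 -> FAULT, evict 3, frames=[4,1] (faults so far: 4)
  step 8: ref 3 -> FAULT, evict 4, frames=[3,1] (faults so far: 5)
  step 9: ref 3 -> HIT, frames=[3,1] (faults so far: 5)
  step 10: ref 4 -> FAULT, evict 1, frames=[3,4] (faults so far: 6)
  step 11: ref 1 -> FAULT, evict 3, frames=[1,4] (faults so far: 7)
  step 12: ref 3 -> FAULT, evict 4, frames=[1,3] (faults so far: 8)
  FIFO total faults: 8
--- LRU ---
  step 0: ref 1 -> FAULT, frames=[1,-] (faults so far: 1)
  step 1: ref 1 -> HIT, frames=[1,-] (faults so far: 1)
  step 2: ref 3 -> FAULT, frames=[1,3] (faults so far: 2)
  step 3: ref 1 -> HIT, frames=[1,3] (faults so far: 2)
  step 4: ref 4 -> FAULT, evict 3, frames=[1,4] (faults so far: 3)
  step 5: ref 3 -> FAULT, evict 1, frames=[3,4] (faults so far: 4)
  step 6: ref 3 -> HIT, frames=[3,4] (faults so far: 4)
  step 7: ref 1 -> FAULT, evict 4, frames=[3,1] (faults so far: 5)
  step 8: ref 3 -> HIT, frames=[3,1] (faults so far: 5)
  step 9: ref 3 -> HIT, frames=[3,1] (faults so far: 5)
  step 10: ref 4 -> FAULT, evict 1, frames=[3,4] (faults so far: 6)
  step 11: ref 1 -> FAULT, evict 3, frames=[1,4] (faults so far: 7)
  step 12: ref 3 -> FAULT, evict 4, frames=[1,3] (faults so far: 8)
  LRU total faults: 8
--- Optimal ---
  step 0: ref 1 -> FAULT, frames=[1,-] (faults so far: 1)
  step 1: ref 1 -> HIT, frames=[1,-] (faults so far: 1)
  step 2: ref 3 -> FAULT, frames=[1,3] (faults so far: 2)
  step 3: ref 1 -> HIT, frames=[1,3] (faults so far: 2)
  step 4: ref 4 -> FAULT, evict 1, frames=[4,3] (faults so far: 3)
  step 5: ref 3 -> HIT, frames=[4,3] (faults so far: 3)
  step 6: ref 3 -> HIT, frames=[4,3] (faults so far: 3)
  step 7: ref 1 -> FAULT, evict 4, frames=[1,3] (faults so far: 4)
  step 8: ref 3 -> HIT, frames=[1,3] (faults so far: 4)
  step 9: ref 3 -> HIT, frames=[1,3] (faults so far: 4)
  step 10: ref 4 -> FAULT, evict 3, frames=[1,4] (faults so far: 5)
  step 11: ref 1 -> HIT, frames=[1,4] (faults so far: 5)
  step 12: ref 3 -> FAULT, evict 1, frames=[3,4] (faults so far: 6)
  Optimal total faults: 6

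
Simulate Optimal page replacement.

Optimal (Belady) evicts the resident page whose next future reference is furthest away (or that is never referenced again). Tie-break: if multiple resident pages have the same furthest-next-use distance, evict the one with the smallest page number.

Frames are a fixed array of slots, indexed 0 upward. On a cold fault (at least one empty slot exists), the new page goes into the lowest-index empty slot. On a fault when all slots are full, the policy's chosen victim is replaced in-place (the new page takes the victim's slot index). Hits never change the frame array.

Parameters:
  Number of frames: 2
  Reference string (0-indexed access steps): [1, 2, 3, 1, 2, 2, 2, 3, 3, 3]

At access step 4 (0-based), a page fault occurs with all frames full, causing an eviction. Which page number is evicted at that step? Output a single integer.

Step 0: ref 1 -> FAULT, frames=[1,-]
Step 1: ref 2 -> FAULT, frames=[1,2]
Step 2: ref 3 -> FAULT, evict 2, frames=[1,3]
Step 3: ref 1 -> HIT, frames=[1,3]
Step 4: ref 2 -> FAULT, evict 1, frames=[2,3]
At step 4: evicted page 1

Answer: 1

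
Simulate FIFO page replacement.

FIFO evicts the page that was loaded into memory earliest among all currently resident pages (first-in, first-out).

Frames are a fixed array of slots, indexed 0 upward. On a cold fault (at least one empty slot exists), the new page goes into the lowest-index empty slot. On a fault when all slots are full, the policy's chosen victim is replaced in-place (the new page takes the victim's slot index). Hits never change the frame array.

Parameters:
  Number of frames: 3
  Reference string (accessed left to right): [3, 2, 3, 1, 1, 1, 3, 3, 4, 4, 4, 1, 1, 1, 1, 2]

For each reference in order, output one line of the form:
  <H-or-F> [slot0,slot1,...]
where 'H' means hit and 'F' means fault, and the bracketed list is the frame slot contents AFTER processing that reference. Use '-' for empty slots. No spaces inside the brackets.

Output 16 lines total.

F [3,-,-]
F [3,2,-]
H [3,2,-]
F [3,2,1]
H [3,2,1]
H [3,2,1]
H [3,2,1]
H [3,2,1]
F [4,2,1]
H [4,2,1]
H [4,2,1]
H [4,2,1]
H [4,2,1]
H [4,2,1]
H [4,2,1]
H [4,2,1]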